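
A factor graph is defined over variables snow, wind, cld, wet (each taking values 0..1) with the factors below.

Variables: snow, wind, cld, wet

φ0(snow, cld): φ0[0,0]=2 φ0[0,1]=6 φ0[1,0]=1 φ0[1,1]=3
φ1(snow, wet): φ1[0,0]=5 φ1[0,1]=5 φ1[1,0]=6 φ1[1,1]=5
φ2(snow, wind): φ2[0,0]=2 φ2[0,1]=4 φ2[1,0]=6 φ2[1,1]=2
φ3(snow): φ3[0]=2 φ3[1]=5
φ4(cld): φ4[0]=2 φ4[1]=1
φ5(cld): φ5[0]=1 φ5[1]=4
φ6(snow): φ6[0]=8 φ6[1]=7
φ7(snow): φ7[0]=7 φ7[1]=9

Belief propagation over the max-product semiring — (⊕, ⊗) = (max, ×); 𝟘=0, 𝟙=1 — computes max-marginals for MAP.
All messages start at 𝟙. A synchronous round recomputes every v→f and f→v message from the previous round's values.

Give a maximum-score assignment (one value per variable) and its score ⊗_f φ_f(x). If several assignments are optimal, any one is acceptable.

init: all messages = 𝟙 over 2 values
r1 m[φ0→snow] = [6, 3]
r1 m[φ0→cld] = [2, 6]
r1 m[φ1→snow] = [5, 6]
r1 m[φ1→wet] = [6, 5]
r1 m[φ2→snow] = [4, 6]
r1 m[φ2→wind] = [6, 4]
r1 m[φ3→snow] = [2, 5]
r1 m[φ4→cld] = [2, 1]
r1 m[φ5→cld] = [1, 4]
r1 m[φ6→snow] = [8, 7]
r1 m[φ7→snow] = [7, 9]
r1 m[snow→φ0] = [1, 1]
r1 m[snow→φ1] = [1, 1]
r1 m[snow→φ2] = [1, 1]
r1 m[snow→φ3] = [1, 1]
r1 m[snow→φ6] = [1, 1]
r1 m[snow→φ7] = [1, 1]
r1 m[wind→φ2] = [1, 1]
r1 m[cld→φ0] = [1, 1]
r1 m[cld→φ4] = [1, 1]
r1 m[cld→φ5] = [1, 1]
r1 m[wet→φ1] = [1, 1]
r2 m[φ0→snow] = [6, 3]
r2 m[φ0→cld] = [2, 6]
r2 m[φ1→snow] = [5, 6]
r2 m[φ1→wet] = [6, 5]
r2 m[φ2→snow] = [4, 6]
r2 m[φ2→wind] = [6, 4]
r2 m[φ3→snow] = [2, 5]
r2 m[φ4→cld] = [2, 1]
r2 m[φ5→cld] = [1, 4]
r2 m[φ6→snow] = [8, 7]
r2 m[φ7→snow] = [7, 9]
r2 m[snow→φ0] = [2240, 11340]
r2 m[snow→φ1] = [2688, 5670]
r2 m[snow→φ2] = [3360, 5670]
r2 m[snow→φ3] = [6720, 6804]
r2 m[snow→φ6] = [1680, 4860]
r2 m[snow→φ7] = [1920, 3780]
r2 m[wind→φ2] = [1, 1]
r2 m[cld→φ0] = [2, 4]
r2 m[cld→φ4] = [2, 24]
r2 m[cld→φ5] = [4, 6]
r2 m[wet→φ1] = [1, 1]
r3 m[φ0→snow] = [24, 12]
r3 m[φ0→cld] = [11340, 34020]
r3 m[φ1→snow] = [5, 6]
r3 m[φ1→wet] = [34020, 28350]
r3 m[φ2→snow] = [4, 6]
r3 m[φ2→wind] = [34020, 13440]
r3 m[φ3→snow] = [2, 5]
r3 m[φ4→cld] = [2, 1]
r3 m[φ5→cld] = [1, 4]
r3 m[φ6→snow] = [8, 7]
r3 m[φ7→snow] = [7, 9]
r3 m[snow→φ0] = [2240, 11340]
r3 m[snow→φ1] = [2688, 5670]
r3 m[snow→φ2] = [3360, 5670]
r3 m[snow→φ3] = [6720, 6804]
r3 m[snow→φ6] = [1680, 4860]
r3 m[snow→φ7] = [1920, 3780]
r3 m[wind→φ2] = [1, 1]
r3 m[cld→φ0] = [2, 4]
r3 m[cld→φ4] = [2, 24]
r3 m[cld→φ5] = [4, 6]
r3 m[wet→φ1] = [1, 1]
r4 m[φ0→snow] = [24, 12]
r4 m[φ0→cld] = [11340, 34020]
r4 m[φ1→snow] = [5, 6]
r4 m[φ1→wet] = [34020, 28350]
r4 m[φ2→snow] = [4, 6]
r4 m[φ2→wind] = [34020, 13440]
r4 m[φ3→snow] = [2, 5]
r4 m[φ4→cld] = [2, 1]
r4 m[φ5→cld] = [1, 4]
r4 m[φ6→snow] = [8, 7]
r4 m[φ7→snow] = [7, 9]
r4 m[snow→φ0] = [2240, 11340]
r4 m[snow→φ1] = [10752, 22680]
r4 m[snow→φ2] = [13440, 22680]
r4 m[snow→φ3] = [26880, 27216]
r4 m[snow→φ6] = [6720, 19440]
r4 m[snow→φ7] = [7680, 15120]
r4 m[wind→φ2] = [1, 1]
r4 m[cld→φ0] = [2, 4]
r4 m[cld→φ4] = [11340, 136080]
r4 m[cld→φ5] = [22680, 34020]
r4 m[wet→φ1] = [1, 1]
r5 m[φ0→snow] = [24, 12]
r5 m[φ0→cld] = [11340, 34020]
r5 m[φ1→snow] = [5, 6]
r5 m[φ1→wet] = [136080, 113400]
r5 m[φ2→snow] = [4, 6]
r5 m[φ2→wind] = [136080, 53760]
r5 m[φ3→snow] = [2, 5]
r5 m[φ4→cld] = [2, 1]
r5 m[φ5→cld] = [1, 4]
r5 m[φ6→snow] = [8, 7]
r5 m[φ7→snow] = [7, 9]
r5 m[snow→φ0] = [2240, 11340]
r5 m[snow→φ1] = [10752, 22680]
r5 m[snow→φ2] = [13440, 22680]
r5 m[snow→φ3] = [26880, 27216]
r5 m[snow→φ6] = [6720, 19440]
r5 m[snow→φ7] = [7680, 15120]
r5 m[wind→φ2] = [1, 1]
r5 m[cld→φ0] = [2, 4]
r5 m[cld→φ4] = [11340, 136080]
r5 m[cld→φ5] = [22680, 34020]
r5 m[wet→φ1] = [1, 1]
r6 m[φ0→snow] = [24, 12]
r6 m[φ0→cld] = [11340, 34020]
r6 m[φ1→snow] = [5, 6]
r6 m[φ1→wet] = [136080, 113400]
r6 m[φ2→snow] = [4, 6]
r6 m[φ2→wind] = [136080, 53760]
r6 m[φ3→snow] = [2, 5]
r6 m[φ4→cld] = [2, 1]
r6 m[φ5→cld] = [1, 4]
r6 m[φ6→snow] = [8, 7]
r6 m[φ7→snow] = [7, 9]
r6 m[snow→φ0] = [2240, 11340]
r6 m[snow→φ1] = [10752, 22680]
r6 m[snow→φ2] = [13440, 22680]
r6 m[snow→φ3] = [26880, 27216]
r6 m[snow→φ6] = [6720, 19440]
r6 m[snow→φ7] = [7680, 15120]
r6 m[wind→φ2] = [1, 1]
r6 m[cld→φ0] = [2, 4]
r6 m[cld→φ4] = [11340, 136080]
r6 m[cld→φ5] = [22680, 34020]
r6 m[wet→φ1] = [1, 1]
fixed point reached at round 6
traceback from snow: (snow=1, wind=0, cld=1, wet=0), score=136080

assignment: (snow=1, wind=0, cld=1, wet=0); score = 136080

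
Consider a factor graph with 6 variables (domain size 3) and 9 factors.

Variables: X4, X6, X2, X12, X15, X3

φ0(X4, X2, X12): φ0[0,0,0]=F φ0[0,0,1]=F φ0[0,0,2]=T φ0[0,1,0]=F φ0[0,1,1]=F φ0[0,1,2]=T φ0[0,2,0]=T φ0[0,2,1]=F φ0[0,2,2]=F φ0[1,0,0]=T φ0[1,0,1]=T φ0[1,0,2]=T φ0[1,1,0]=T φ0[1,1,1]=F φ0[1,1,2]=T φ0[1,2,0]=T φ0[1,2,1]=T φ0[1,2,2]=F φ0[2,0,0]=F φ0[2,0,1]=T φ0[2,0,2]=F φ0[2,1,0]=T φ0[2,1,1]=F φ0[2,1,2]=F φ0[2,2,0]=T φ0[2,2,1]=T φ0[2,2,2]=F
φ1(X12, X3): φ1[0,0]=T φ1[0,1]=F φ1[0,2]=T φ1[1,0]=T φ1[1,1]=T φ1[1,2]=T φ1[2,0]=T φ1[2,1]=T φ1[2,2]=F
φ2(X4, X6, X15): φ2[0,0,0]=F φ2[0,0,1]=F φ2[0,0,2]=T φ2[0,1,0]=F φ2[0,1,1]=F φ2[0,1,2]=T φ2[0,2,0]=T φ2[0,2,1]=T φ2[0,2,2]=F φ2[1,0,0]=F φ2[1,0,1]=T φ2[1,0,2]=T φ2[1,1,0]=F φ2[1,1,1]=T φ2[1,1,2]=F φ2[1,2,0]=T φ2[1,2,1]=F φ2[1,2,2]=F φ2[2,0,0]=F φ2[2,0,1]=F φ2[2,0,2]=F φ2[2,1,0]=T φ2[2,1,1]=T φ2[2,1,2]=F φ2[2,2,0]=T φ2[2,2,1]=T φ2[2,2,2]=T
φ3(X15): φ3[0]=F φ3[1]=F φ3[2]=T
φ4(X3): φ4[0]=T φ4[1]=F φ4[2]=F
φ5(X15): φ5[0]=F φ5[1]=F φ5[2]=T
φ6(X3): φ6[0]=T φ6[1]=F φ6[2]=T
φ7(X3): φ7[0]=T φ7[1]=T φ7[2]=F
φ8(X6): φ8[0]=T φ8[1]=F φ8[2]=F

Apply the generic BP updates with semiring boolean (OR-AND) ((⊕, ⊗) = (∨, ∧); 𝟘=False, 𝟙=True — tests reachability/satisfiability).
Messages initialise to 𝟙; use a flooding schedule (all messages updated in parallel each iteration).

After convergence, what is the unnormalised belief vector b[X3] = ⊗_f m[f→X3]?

init: all messages = 𝟙 over 3 values
r1 m[φ0→X4] = [T, T, T]
r1 m[φ0→X2] = [T, T, T]
r1 m[φ0→X12] = [T, T, T]
r1 m[φ1→X12] = [T, T, T]
r1 m[φ1→X3] = [T, T, T]
r1 m[φ2→X4] = [T, T, T]
r1 m[φ2→X6] = [T, T, T]
r1 m[φ2→X15] = [T, T, T]
r1 m[φ3→X15] = [F, F, T]
r1 m[φ4→X3] = [T, F, F]
r1 m[φ5→X15] = [F, F, T]
r1 m[φ6→X3] = [T, F, T]
r1 m[φ7→X3] = [T, T, F]
r1 m[φ8→X6] = [T, F, F]
r1 m[X4→φ0] = [T, T, T]
r1 m[X4→φ2] = [T, T, T]
r1 m[X6→φ2] = [T, T, T]
r1 m[X6→φ8] = [T, T, T]
r1 m[X2→φ0] = [T, T, T]
r1 m[X12→φ0] = [T, T, T]
r1 m[X12→φ1] = [T, T, T]
r1 m[X15→φ2] = [T, T, T]
r1 m[X15→φ3] = [T, T, T]
r1 m[X15→φ5] = [T, T, T]
r1 m[X3→φ1] = [T, T, T]
r1 m[X3→φ4] = [T, T, T]
r1 m[X3→φ6] = [T, T, T]
r1 m[X3→φ7] = [T, T, T]
r2 m[φ0→X4] = [T, T, T]
r2 m[φ0→X2] = [T, T, T]
r2 m[φ0→X12] = [T, T, T]
r2 m[φ1→X12] = [T, T, T]
r2 m[φ1→X3] = [T, T, T]
r2 m[φ2→X4] = [T, T, T]
r2 m[φ2→X6] = [T, T, T]
r2 m[φ2→X15] = [T, T, T]
r2 m[φ3→X15] = [F, F, T]
r2 m[φ4→X3] = [T, F, F]
r2 m[φ5→X15] = [F, F, T]
r2 m[φ6→X3] = [T, F, T]
r2 m[φ7→X3] = [T, T, F]
r2 m[φ8→X6] = [T, F, F]
r2 m[X4→φ0] = [T, T, T]
r2 m[X4→φ2] = [T, T, T]
r2 m[X6→φ2] = [T, F, F]
r2 m[X6→φ8] = [T, T, T]
r2 m[X2→φ0] = [T, T, T]
r2 m[X12→φ0] = [T, T, T]
r2 m[X12→φ1] = [T, T, T]
r2 m[X15→φ2] = [F, F, T]
r2 m[X15→φ3] = [F, F, T]
r2 m[X15→φ5] = [F, F, T]
r2 m[X3→φ1] = [T, F, F]
r2 m[X3→φ4] = [T, F, F]
r2 m[X3→φ6] = [T, F, F]
r2 m[X3→φ7] = [T, F, F]
r3 m[φ0→X4] = [T, T, T]
r3 m[φ0→X2] = [T, T, T]
r3 m[φ0→X12] = [T, T, T]
r3 m[φ1→X12] = [T, T, T]
r3 m[φ1→X3] = [T, T, T]
r3 m[φ2→X4] = [T, T, F]
r3 m[φ2→X6] = [T, T, T]
r3 m[φ2→X15] = [F, T, T]
r3 m[φ3→X15] = [F, F, T]
r3 m[φ4→X3] = [T, F, F]
r3 m[φ5→X15] = [F, F, T]
r3 m[φ6→X3] = [T, F, T]
r3 m[φ7→X3] = [T, T, F]
r3 m[φ8→X6] = [T, F, F]
r3 m[X4→φ0] = [T, T, T]
r3 m[X4→φ2] = [T, T, T]
r3 m[X6→φ2] = [T, F, F]
r3 m[X6→φ8] = [T, T, T]
r3 m[X2→φ0] = [T, T, T]
r3 m[X12→φ0] = [T, T, T]
r3 m[X12→φ1] = [T, T, T]
r3 m[X15→φ2] = [F, F, T]
r3 m[X15→φ3] = [F, F, T]
r3 m[X15→φ5] = [F, F, T]
r3 m[X3→φ1] = [T, F, F]
r3 m[X3→φ4] = [T, F, F]
r3 m[X3→φ6] = [T, F, F]
r3 m[X3→φ7] = [T, F, F]
r4 m[φ0→X4] = [T, T, T]
r4 m[φ0→X2] = [T, T, T]
r4 m[φ0→X12] = [T, T, T]
r4 m[φ1→X12] = [T, T, T]
r4 m[φ1→X3] = [T, T, T]
r4 m[φ2→X4] = [T, T, F]
r4 m[φ2→X6] = [T, T, T]
r4 m[φ2→X15] = [F, T, T]
r4 m[φ3→X15] = [F, F, T]
r4 m[φ4→X3] = [T, F, F]
r4 m[φ5→X15] = [F, F, T]
r4 m[φ6→X3] = [T, F, T]
r4 m[φ7→X3] = [T, T, F]
r4 m[φ8→X6] = [T, F, F]
r4 m[X4→φ0] = [T, T, F]
r4 m[X4→φ2] = [T, T, T]
r4 m[X6→φ2] = [T, F, F]
r4 m[X6→φ8] = [T, T, T]
r4 m[X2→φ0] = [T, T, T]
r4 m[X12→φ0] = [T, T, T]
r4 m[X12→φ1] = [T, T, T]
r4 m[X15→φ2] = [F, F, T]
r4 m[X15→φ3] = [F, F, T]
r4 m[X15→φ5] = [F, F, T]
r4 m[X3→φ1] = [T, F, F]
r4 m[X3→φ4] = [T, F, F]
r4 m[X3→φ6] = [T, F, F]
r4 m[X3→φ7] = [T, F, F]
r5 m[φ0→X4] = [T, T, T]
r5 m[φ0→X2] = [T, T, T]
r5 m[φ0→X12] = [T, T, T]
r5 m[φ1→X12] = [T, T, T]
r5 m[φ1→X3] = [T, T, T]
r5 m[φ2→X4] = [T, T, F]
r5 m[φ2→X6] = [T, T, T]
r5 m[φ2→X15] = [F, T, T]
r5 m[φ3→X15] = [F, F, T]
r5 m[φ4→X3] = [T, F, F]
r5 m[φ5→X15] = [F, F, T]
r5 m[φ6→X3] = [T, F, T]
r5 m[φ7→X3] = [T, T, F]
r5 m[φ8→X6] = [T, F, F]
r5 m[X4→φ0] = [T, T, F]
r5 m[X4→φ2] = [T, T, T]
r5 m[X6→φ2] = [T, F, F]
r5 m[X6→φ8] = [T, T, T]
r5 m[X2→φ0] = [T, T, T]
r5 m[X12→φ0] = [T, T, T]
r5 m[X12→φ1] = [T, T, T]
r5 m[X15→φ2] = [F, F, T]
r5 m[X15→φ3] = [F, F, T]
r5 m[X15→φ5] = [F, F, T]
r5 m[X3→φ1] = [T, F, F]
r5 m[X3→φ4] = [T, F, F]
r5 m[X3→φ6] = [T, F, F]
r5 m[X3→φ7] = [T, F, F]
fixed point reached at round 5
b[X3] = ⊗ incoming = [T, F, F]

b[X3] = [T, F, F]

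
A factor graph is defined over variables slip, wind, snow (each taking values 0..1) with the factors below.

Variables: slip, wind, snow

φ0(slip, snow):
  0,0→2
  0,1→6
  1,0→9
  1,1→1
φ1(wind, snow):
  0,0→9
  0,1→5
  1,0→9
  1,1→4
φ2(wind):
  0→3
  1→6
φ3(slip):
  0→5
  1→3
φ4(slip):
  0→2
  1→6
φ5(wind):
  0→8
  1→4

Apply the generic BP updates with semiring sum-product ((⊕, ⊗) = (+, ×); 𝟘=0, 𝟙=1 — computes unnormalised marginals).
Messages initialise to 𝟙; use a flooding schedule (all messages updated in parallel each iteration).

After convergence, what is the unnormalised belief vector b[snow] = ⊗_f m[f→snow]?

b[snow] = [78624, 16848]

init: all messages = 𝟙 over 2 values
r1 m[φ0→slip] = [8, 10]
r1 m[φ0→snow] = [11, 7]
r1 m[φ1→wind] = [14, 13]
r1 m[φ1→snow] = [18, 9]
r1 m[φ2→wind] = [3, 6]
r1 m[φ3→slip] = [5, 3]
r1 m[φ4→slip] = [2, 6]
r1 m[φ5→wind] = [8, 4]
r1 m[slip→φ0] = [1, 1]
r1 m[slip→φ3] = [1, 1]
r1 m[slip→φ4] = [1, 1]
r1 m[wind→φ1] = [1, 1]
r1 m[wind→φ2] = [1, 1]
r1 m[wind→φ5] = [1, 1]
r1 m[snow→φ0] = [1, 1]
r1 m[snow→φ1] = [1, 1]
r2 m[φ0→slip] = [8, 10]
r2 m[φ0→snow] = [11, 7]
r2 m[φ1→wind] = [14, 13]
r2 m[φ1→snow] = [18, 9]
r2 m[φ2→wind] = [3, 6]
r2 m[φ3→slip] = [5, 3]
r2 m[φ4→slip] = [2, 6]
r2 m[φ5→wind] = [8, 4]
r2 m[slip→φ0] = [10, 18]
r2 m[slip→φ3] = [16, 60]
r2 m[slip→φ4] = [40, 30]
r2 m[wind→φ1] = [24, 24]
r2 m[wind→φ2] = [112, 52]
r2 m[wind→φ5] = [42, 78]
r2 m[snow→φ0] = [18, 9]
r2 m[snow→φ1] = [11, 7]
r3 m[φ0→slip] = [90, 171]
r3 m[φ0→snow] = [182, 78]
r3 m[φ1→wind] = [134, 127]
r3 m[φ1→snow] = [432, 216]
r3 m[φ2→wind] = [3, 6]
r3 m[φ3→slip] = [5, 3]
r3 m[φ4→slip] = [2, 6]
r3 m[φ5→wind] = [8, 4]
r3 m[slip→φ0] = [10, 18]
r3 m[slip→φ3] = [16, 60]
r3 m[slip→φ4] = [40, 30]
r3 m[wind→φ1] = [24, 24]
r3 m[wind→φ2] = [112, 52]
r3 m[wind→φ5] = [42, 78]
r3 m[snow→φ0] = [18, 9]
r3 m[snow→φ1] = [11, 7]
r4 m[φ0→slip] = [90, 171]
r4 m[φ0→snow] = [182, 78]
r4 m[φ1→wind] = [134, 127]
r4 m[φ1→snow] = [432, 216]
r4 m[φ2→wind] = [3, 6]
r4 m[φ3→slip] = [5, 3]
r4 m[φ4→slip] = [2, 6]
r4 m[φ5→wind] = [8, 4]
r4 m[slip→φ0] = [10, 18]
r4 m[slip→φ3] = [180, 1026]
r4 m[slip→φ4] = [450, 513]
r4 m[wind→φ1] = [24, 24]
r4 m[wind→φ2] = [1072, 508]
r4 m[wind→φ5] = [402, 762]
r4 m[snow→φ0] = [432, 216]
r4 m[snow→φ1] = [182, 78]
r5 m[φ0→slip] = [2160, 4104]
r5 m[φ0→snow] = [182, 78]
r5 m[φ1→wind] = [2028, 1950]
r5 m[φ1→snow] = [432, 216]
r5 m[φ2→wind] = [3, 6]
r5 m[φ3→slip] = [5, 3]
r5 m[φ4→slip] = [2, 6]
r5 m[φ5→wind] = [8, 4]
r5 m[slip→φ0] = [10, 18]
r5 m[slip→φ3] = [180, 1026]
r5 m[slip→φ4] = [450, 513]
r5 m[wind→φ1] = [24, 24]
r5 m[wind→φ2] = [1072, 508]
r5 m[wind→φ5] = [402, 762]
r5 m[snow→φ0] = [432, 216]
r5 m[snow→φ1] = [182, 78]
r6 m[φ0→slip] = [2160, 4104]
r6 m[φ0→snow] = [182, 78]
r6 m[φ1→wind] = [2028, 1950]
r6 m[φ1→snow] = [432, 216]
r6 m[φ2→wind] = [3, 6]
r6 m[φ3→slip] = [5, 3]
r6 m[φ4→slip] = [2, 6]
r6 m[φ5→wind] = [8, 4]
r6 m[slip→φ0] = [10, 18]
r6 m[slip→φ3] = [4320, 24624]
r6 m[slip→φ4] = [10800, 12312]
r6 m[wind→φ1] = [24, 24]
r6 m[wind→φ2] = [16224, 7800]
r6 m[wind→φ5] = [6084, 11700]
r6 m[snow→φ0] = [432, 216]
r6 m[snow→φ1] = [182, 78]
r7 m[φ0→slip] = [2160, 4104]
r7 m[φ0→snow] = [182, 78]
r7 m[φ1→wind] = [2028, 1950]
r7 m[φ1→snow] = [432, 216]
r7 m[φ2→wind] = [3, 6]
r7 m[φ3→slip] = [5, 3]
r7 m[φ4→slip] = [2, 6]
r7 m[φ5→wind] = [8, 4]
r7 m[slip→φ0] = [10, 18]
r7 m[slip→φ3] = [4320, 24624]
r7 m[slip→φ4] = [10800, 12312]
r7 m[wind→φ1] = [24, 24]
r7 m[wind→φ2] = [16224, 7800]
r7 m[wind→φ5] = [6084, 11700]
r7 m[snow→φ0] = [432, 216]
r7 m[snow→φ1] = [182, 78]
fixed point reached at round 7
b[snow] = ⊗ incoming = [78624, 16848]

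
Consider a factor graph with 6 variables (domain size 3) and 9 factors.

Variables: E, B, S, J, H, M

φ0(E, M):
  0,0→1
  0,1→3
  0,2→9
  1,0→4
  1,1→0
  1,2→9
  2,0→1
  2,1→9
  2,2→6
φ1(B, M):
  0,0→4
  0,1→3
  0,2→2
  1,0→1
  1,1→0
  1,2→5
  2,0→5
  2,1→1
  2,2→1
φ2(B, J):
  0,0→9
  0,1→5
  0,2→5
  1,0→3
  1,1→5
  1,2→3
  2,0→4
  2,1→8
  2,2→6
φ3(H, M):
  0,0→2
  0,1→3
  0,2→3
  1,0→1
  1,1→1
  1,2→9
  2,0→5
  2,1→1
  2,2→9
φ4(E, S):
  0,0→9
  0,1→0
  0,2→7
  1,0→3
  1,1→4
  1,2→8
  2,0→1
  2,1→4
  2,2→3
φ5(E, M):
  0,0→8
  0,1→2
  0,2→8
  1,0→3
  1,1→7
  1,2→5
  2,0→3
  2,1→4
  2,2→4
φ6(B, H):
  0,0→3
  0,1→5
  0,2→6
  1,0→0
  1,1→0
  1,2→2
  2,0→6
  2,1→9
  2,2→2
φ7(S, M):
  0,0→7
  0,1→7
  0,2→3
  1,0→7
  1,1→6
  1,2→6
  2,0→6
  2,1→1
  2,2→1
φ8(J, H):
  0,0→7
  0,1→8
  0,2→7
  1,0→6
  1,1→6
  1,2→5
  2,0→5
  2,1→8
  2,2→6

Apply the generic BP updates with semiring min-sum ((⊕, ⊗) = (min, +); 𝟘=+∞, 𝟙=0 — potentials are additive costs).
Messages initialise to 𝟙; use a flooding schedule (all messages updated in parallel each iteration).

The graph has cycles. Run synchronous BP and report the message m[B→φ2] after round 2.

message @ round 2 = [5, 0, 3]

init: all messages = 𝟙 over 3 values
r1 m[φ0→E] = [1, 0, 1]
r1 m[φ0→M] = [1, 0, 6]
r1 m[φ1→B] = [2, 0, 1]
r1 m[φ1→M] = [1, 0, 1]
r1 m[φ2→B] = [5, 3, 4]
r1 m[φ2→J] = [3, 5, 3]
r1 m[φ3→H] = [2, 1, 1]
r1 m[φ3→M] = [1, 1, 3]
r1 m[φ4→E] = [0, 3, 1]
r1 m[φ4→S] = [1, 0, 3]
r1 m[φ5→E] = [2, 3, 3]
r1 m[φ5→M] = [3, 2, 4]
r1 m[φ6→B] = [3, 0, 2]
r1 m[φ6→H] = [0, 0, 2]
r1 m[φ7→S] = [3, 6, 1]
r1 m[φ7→M] = [6, 1, 1]
r1 m[φ8→J] = [7, 5, 5]
r1 m[φ8→H] = [5, 6, 5]
r1 m[E→φ0] = [0, 0, 0]
r1 m[E→φ4] = [0, 0, 0]
r1 m[E→φ5] = [0, 0, 0]
r1 m[B→φ1] = [0, 0, 0]
r1 m[B→φ2] = [0, 0, 0]
r1 m[B→φ6] = [0, 0, 0]
r1 m[S→φ4] = [0, 0, 0]
r1 m[S→φ7] = [0, 0, 0]
r1 m[J→φ2] = [0, 0, 0]
r1 m[J→φ8] = [0, 0, 0]
r1 m[H→φ3] = [0, 0, 0]
r1 m[H→φ6] = [0, 0, 0]
r1 m[H→φ8] = [0, 0, 0]
r1 m[M→φ0] = [0, 0, 0]
r1 m[M→φ1] = [0, 0, 0]
r1 m[M→φ3] = [0, 0, 0]
r1 m[M→φ5] = [0, 0, 0]
r1 m[M→φ7] = [0, 0, 0]
r2 m[φ0→E] = [1, 0, 1]
r2 m[φ0→M] = [1, 0, 6]
r2 m[φ1→B] = [2, 0, 1]
r2 m[φ1→M] = [1, 0, 1]
r2 m[φ2→B] = [5, 3, 4]
r2 m[φ2→J] = [3, 5, 3]
r2 m[φ3→H] = [2, 1, 1]
r2 m[φ3→M] = [1, 1, 3]
r2 m[φ4→E] = [0, 3, 1]
r2 m[φ4→S] = [1, 0, 3]
r2 m[φ5→E] = [2, 3, 3]
r2 m[φ5→M] = [3, 2, 4]
r2 m[φ6→B] = [3, 0, 2]
r2 m[φ6→H] = [0, 0, 2]
r2 m[φ7→S] = [3, 6, 1]
r2 m[φ7→M] = [6, 1, 1]
r2 m[φ8→J] = [7, 5, 5]
r2 m[φ8→H] = [5, 6, 5]
r2 m[E→φ0] = [2, 6, 4]
r2 m[E→φ4] = [3, 3, 4]
r2 m[E→φ5] = [1, 3, 2]
r2 m[B→φ1] = [8, 3, 6]
r2 m[B→φ2] = [5, 0, 3]
r2 m[B→φ6] = [7, 3, 5]
r2 m[S→φ4] = [3, 6, 1]
r2 m[S→φ7] = [1, 0, 3]
r2 m[J→φ2] = [7, 5, 5]
r2 m[J→φ8] = [3, 5, 3]
r2 m[H→φ3] = [5, 6, 7]
r2 m[H→φ6] = [7, 7, 6]
r2 m[H→φ8] = [2, 1, 3]
r2 m[M→φ0] = [11, 4, 9]
r2 m[M→φ1] = [11, 4, 14]
r2 m[M→φ3] = [11, 3, 12]
r2 m[M→φ5] = [9, 2, 11]
r2 m[M→φ7] = [6, 3, 14]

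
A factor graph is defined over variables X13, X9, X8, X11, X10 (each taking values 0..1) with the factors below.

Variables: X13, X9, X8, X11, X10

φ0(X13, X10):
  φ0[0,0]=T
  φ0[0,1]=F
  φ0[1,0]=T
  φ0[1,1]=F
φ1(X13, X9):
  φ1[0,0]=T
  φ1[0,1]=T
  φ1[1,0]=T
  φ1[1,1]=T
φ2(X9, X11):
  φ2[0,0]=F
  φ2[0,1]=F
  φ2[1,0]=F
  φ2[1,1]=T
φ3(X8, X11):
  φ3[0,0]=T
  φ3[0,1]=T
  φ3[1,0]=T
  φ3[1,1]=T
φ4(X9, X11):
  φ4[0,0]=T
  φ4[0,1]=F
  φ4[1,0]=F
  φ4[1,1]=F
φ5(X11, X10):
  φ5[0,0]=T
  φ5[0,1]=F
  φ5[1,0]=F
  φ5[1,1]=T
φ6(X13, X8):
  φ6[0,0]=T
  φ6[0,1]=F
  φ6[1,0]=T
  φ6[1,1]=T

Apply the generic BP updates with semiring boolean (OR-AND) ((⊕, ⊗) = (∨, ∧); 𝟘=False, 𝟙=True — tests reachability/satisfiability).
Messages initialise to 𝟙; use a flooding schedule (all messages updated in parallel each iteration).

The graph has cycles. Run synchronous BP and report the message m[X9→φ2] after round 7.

init: all messages = 𝟙 over 2 values
r1 m[φ0→X13] = [T, T]
r1 m[φ0→X10] = [T, F]
r1 m[φ1→X13] = [T, T]
r1 m[φ1→X9] = [T, T]
r1 m[φ2→X9] = [F, T]
r1 m[φ2→X11] = [F, T]
r1 m[φ3→X8] = [T, T]
r1 m[φ3→X11] = [T, T]
r1 m[φ4→X9] = [T, F]
r1 m[φ4→X11] = [T, F]
r1 m[φ5→X11] = [T, T]
r1 m[φ5→X10] = [T, T]
r1 m[φ6→X13] = [T, T]
r1 m[φ6→X8] = [T, T]
r1 m[X13→φ0] = [T, T]
r1 m[X13→φ1] = [T, T]
r1 m[X13→φ6] = [T, T]
r1 m[X9→φ1] = [T, T]
r1 m[X9→φ2] = [T, T]
r1 m[X9→φ4] = [T, T]
r1 m[X8→φ3] = [T, T]
r1 m[X8→φ6] = [T, T]
r1 m[X11→φ2] = [T, T]
r1 m[X11→φ3] = [T, T]
r1 m[X11→φ4] = [T, T]
r1 m[X11→φ5] = [T, T]
r1 m[X10→φ0] = [T, T]
r1 m[X10→φ5] = [T, T]
r2 m[φ0→X13] = [T, T]
r2 m[φ0→X10] = [T, F]
r2 m[φ1→X13] = [T, T]
r2 m[φ1→X9] = [T, T]
r2 m[φ2→X9] = [F, T]
r2 m[φ2→X11] = [F, T]
r2 m[φ3→X8] = [T, T]
r2 m[φ3→X11] = [T, T]
r2 m[φ4→X9] = [T, F]
r2 m[φ4→X11] = [T, F]
r2 m[φ5→X11] = [T, T]
r2 m[φ5→X10] = [T, T]
r2 m[φ6→X13] = [T, T]
r2 m[φ6→X8] = [T, T]
r2 m[X13→φ0] = [T, T]
r2 m[X13→φ1] = [T, T]
r2 m[X13→φ6] = [T, T]
r2 m[X9→φ1] = [F, F]
r2 m[X9→φ2] = [T, F]
r2 m[X9→φ4] = [F, T]
r2 m[X8→φ3] = [T, T]
r2 m[X8→φ6] = [T, T]
r2 m[X11→φ2] = [T, F]
r2 m[X11→φ3] = [F, F]
r2 m[X11→φ4] = [F, T]
r2 m[X11→φ5] = [F, F]
r2 m[X10→φ0] = [T, T]
r2 m[X10→φ5] = [T, F]
r3 m[φ0→X13] = [T, T]
r3 m[φ0→X10] = [T, F]
r3 m[φ1→X13] = [F, F]
r3 m[φ1→X9] = [T, T]
r3 m[φ2→X9] = [F, F]
r3 m[φ2→X11] = [F, F]
r3 m[φ3→X8] = [F, F]
r3 m[φ3→X11] = [T, T]
r3 m[φ4→X9] = [F, F]
r3 m[φ4→X11] = [F, F]
r3 m[φ5→X11] = [T, F]
r3 m[φ5→X10] = [F, F]
r3 m[φ6→X13] = [T, T]
r3 m[φ6→X8] = [T, T]
r3 m[X13→φ0] = [T, T]
r3 m[X13→φ1] = [T, T]
r3 m[X13→φ6] = [T, T]
r3 m[X9→φ1] = [F, F]
r3 m[X9→φ2] = [T, F]
r3 m[X9→φ4] = [F, T]
r3 m[X8→φ3] = [T, T]
r3 m[X8→φ6] = [T, T]
r3 m[X11→φ2] = [T, F]
r3 m[X11→φ3] = [F, F]
r3 m[X11→φ4] = [F, T]
r3 m[X11→φ5] = [F, F]
r3 m[X10→φ0] = [T, T]
r3 m[X10→φ5] = [T, F]
r4 m[φ0→X13] = [T, T]
r4 m[φ0→X10] = [T, F]
r4 m[φ1→X13] = [F, F]
r4 m[φ1→X9] = [T, T]
r4 m[φ2→X9] = [F, F]
r4 m[φ2→X11] = [F, F]
r4 m[φ3→X8] = [F, F]
r4 m[φ3→X11] = [T, T]
r4 m[φ4→X9] = [F, F]
r4 m[φ4→X11] = [F, F]
r4 m[φ5→X11] = [T, F]
r4 m[φ5→X10] = [F, F]
r4 m[φ6→X13] = [T, T]
r4 m[φ6→X8] = [T, T]
r4 m[X13→φ0] = [F, F]
r4 m[X13→φ1] = [T, T]
r4 m[X13→φ6] = [F, F]
r4 m[X9→φ1] = [F, F]
r4 m[X9→φ2] = [F, F]
r4 m[X9→φ4] = [F, F]
r4 m[X8→φ3] = [T, T]
r4 m[X8→φ6] = [F, F]
r4 m[X11→φ2] = [F, F]
r4 m[X11→φ3] = [F, F]
r4 m[X11→φ4] = [F, F]
r4 m[X11→φ5] = [F, F]
r4 m[X10→φ0] = [F, F]
r4 m[X10→φ5] = [T, F]
r5 m[φ0→X13] = [F, F]
r5 m[φ0→X10] = [F, F]
r5 m[φ1→X13] = [F, F]
r5 m[φ1→X9] = [T, T]
r5 m[φ2→X9] = [F, F]
r5 m[φ2→X11] = [F, F]
r5 m[φ3→X8] = [F, F]
r5 m[φ3→X11] = [T, T]
r5 m[φ4→X9] = [F, F]
r5 m[φ4→X11] = [F, F]
r5 m[φ5→X11] = [T, F]
r5 m[φ5→X10] = [F, F]
r5 m[φ6→X13] = [F, F]
r5 m[φ6→X8] = [F, F]
r5 m[X13→φ0] = [F, F]
r5 m[X13→φ1] = [T, T]
r5 m[X13→φ6] = [F, F]
r5 m[X9→φ1] = [F, F]
r5 m[X9→φ2] = [F, F]
r5 m[X9→φ4] = [F, F]
r5 m[X8→φ3] = [T, T]
r5 m[X8→φ6] = [F, F]
r5 m[X11→φ2] = [F, F]
r5 m[X11→φ3] = [F, F]
r5 m[X11→φ4] = [F, F]
r5 m[X11→φ5] = [F, F]
r5 m[X10→φ0] = [F, F]
r5 m[X10→φ5] = [T, F]
r6 m[φ0→X13] = [F, F]
r6 m[φ0→X10] = [F, F]
r6 m[φ1→X13] = [F, F]
r6 m[φ1→X9] = [T, T]
r6 m[φ2→X9] = [F, F]
r6 m[φ2→X11] = [F, F]
r6 m[φ3→X8] = [F, F]
r6 m[φ3→X11] = [T, T]
r6 m[φ4→X9] = [F, F]
r6 m[φ4→X11] = [F, F]
r6 m[φ5→X11] = [T, F]
r6 m[φ5→X10] = [F, F]
r6 m[φ6→X13] = [F, F]
r6 m[φ6→X8] = [F, F]
r6 m[X13→φ0] = [F, F]
r6 m[X13→φ1] = [F, F]
r6 m[X13→φ6] = [F, F]
r6 m[X9→φ1] = [F, F]
r6 m[X9→φ2] = [F, F]
r6 m[X9→φ4] = [F, F]
r6 m[X8→φ3] = [F, F]
r6 m[X8→φ6] = [F, F]
r6 m[X11→φ2] = [F, F]
r6 m[X11→φ3] = [F, F]
r6 m[X11→φ4] = [F, F]
r6 m[X11→φ5] = [F, F]
r6 m[X10→φ0] = [F, F]
r6 m[X10→φ5] = [F, F]
r7 m[φ0→X13] = [F, F]
r7 m[φ0→X10] = [F, F]
r7 m[φ1→X13] = [F, F]
r7 m[φ1→X9] = [F, F]
r7 m[φ2→X9] = [F, F]
r7 m[φ2→X11] = [F, F]
r7 m[φ3→X8] = [F, F]
r7 m[φ3→X11] = [F, F]
r7 m[φ4→X9] = [F, F]
r7 m[φ4→X11] = [F, F]
r7 m[φ5→X11] = [F, F]
r7 m[φ5→X10] = [F, F]
r7 m[φ6→X13] = [F, F]
r7 m[φ6→X8] = [F, F]
r7 m[X13→φ0] = [F, F]
r7 m[X13→φ1] = [F, F]
r7 m[X13→φ6] = [F, F]
r7 m[X9→φ1] = [F, F]
r7 m[X9→φ2] = [F, F]
r7 m[X9→φ4] = [F, F]
r7 m[X8→φ3] = [F, F]
r7 m[X8→φ6] = [F, F]
r7 m[X11→φ2] = [F, F]
r7 m[X11→φ3] = [F, F]
r7 m[X11→φ4] = [F, F]
r7 m[X11→φ5] = [F, F]
r7 m[X10→φ0] = [F, F]
r7 m[X10→φ5] = [F, F]

message @ round 7 = [F, F]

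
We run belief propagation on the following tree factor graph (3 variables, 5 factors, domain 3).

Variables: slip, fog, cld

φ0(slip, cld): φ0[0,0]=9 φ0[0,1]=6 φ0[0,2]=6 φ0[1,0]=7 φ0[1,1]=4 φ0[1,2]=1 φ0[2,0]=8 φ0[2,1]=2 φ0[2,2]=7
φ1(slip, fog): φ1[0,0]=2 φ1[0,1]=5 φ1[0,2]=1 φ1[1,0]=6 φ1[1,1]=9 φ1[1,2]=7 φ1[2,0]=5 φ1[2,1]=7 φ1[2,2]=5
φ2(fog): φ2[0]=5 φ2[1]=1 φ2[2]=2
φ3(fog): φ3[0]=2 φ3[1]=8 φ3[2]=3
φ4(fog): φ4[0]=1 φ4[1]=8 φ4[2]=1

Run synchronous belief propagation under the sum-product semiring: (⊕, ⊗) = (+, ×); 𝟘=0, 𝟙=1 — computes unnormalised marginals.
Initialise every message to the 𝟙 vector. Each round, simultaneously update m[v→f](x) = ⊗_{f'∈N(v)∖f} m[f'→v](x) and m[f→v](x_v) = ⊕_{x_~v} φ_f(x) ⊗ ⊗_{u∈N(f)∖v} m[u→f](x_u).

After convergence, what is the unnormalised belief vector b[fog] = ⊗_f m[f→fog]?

b[fog] = [1990, 21248, 1140]

init: all messages = 𝟙 over 3 values
r1 m[φ0→slip] = [21, 12, 17]
r1 m[φ0→cld] = [24, 12, 14]
r1 m[φ1→slip] = [8, 22, 17]
r1 m[φ1→fog] = [13, 21, 13]
r1 m[φ2→fog] = [5, 1, 2]
r1 m[φ3→fog] = [2, 8, 3]
r1 m[φ4→fog] = [1, 8, 1]
r1 m[slip→φ0] = [1, 1, 1]
r1 m[slip→φ1] = [1, 1, 1]
r1 m[fog→φ1] = [1, 1, 1]
r1 m[fog→φ2] = [1, 1, 1]
r1 m[fog→φ3] = [1, 1, 1]
r1 m[fog→φ4] = [1, 1, 1]
r1 m[cld→φ0] = [1, 1, 1]
r2 m[φ0→slip] = [21, 12, 17]
r2 m[φ0→cld] = [24, 12, 14]
r2 m[φ1→slip] = [8, 22, 17]
r2 m[φ1→fog] = [13, 21, 13]
r2 m[φ2→fog] = [5, 1, 2]
r2 m[φ3→fog] = [2, 8, 3]
r2 m[φ4→fog] = [1, 8, 1]
r2 m[slip→φ0] = [8, 22, 17]
r2 m[slip→φ1] = [21, 12, 17]
r2 m[fog→φ1] = [10, 64, 6]
r2 m[fog→φ2] = [26, 1344, 39]
r2 m[fog→φ3] = [65, 168, 26]
r2 m[fog→φ4] = [130, 168, 78]
r2 m[cld→φ0] = [1, 1, 1]
r3 m[φ0→slip] = [21, 12, 17]
r3 m[φ0→cld] = [362, 170, 189]
r3 m[φ1→slip] = [346, 678, 528]
r3 m[φ1→fog] = [199, 332, 190]
r3 m[φ2→fog] = [5, 1, 2]
r3 m[φ3→fog] = [2, 8, 3]
r3 m[φ4→fog] = [1, 8, 1]
r3 m[slip→φ0] = [8, 22, 17]
r3 m[slip→φ1] = [21, 12, 17]
r3 m[fog→φ1] = [10, 64, 6]
r3 m[fog→φ2] = [26, 1344, 39]
r3 m[fog→φ3] = [65, 168, 26]
r3 m[fog→φ4] = [130, 168, 78]
r3 m[cld→φ0] = [1, 1, 1]
r4 m[φ0→slip] = [21, 12, 17]
r4 m[φ0→cld] = [362, 170, 189]
r4 m[φ1→slip] = [346, 678, 528]
r4 m[φ1→fog] = [199, 332, 190]
r4 m[φ2→fog] = [5, 1, 2]
r4 m[φ3→fog] = [2, 8, 3]
r4 m[φ4→fog] = [1, 8, 1]
r4 m[slip→φ0] = [346, 678, 528]
r4 m[slip→φ1] = [21, 12, 17]
r4 m[fog→φ1] = [10, 64, 6]
r4 m[fog→φ2] = [398, 21248, 570]
r4 m[fog→φ3] = [995, 2656, 380]
r4 m[fog→φ4] = [1990, 2656, 1140]
r4 m[cld→φ0] = [1, 1, 1]
r5 m[φ0→slip] = [21, 12, 17]
r5 m[φ0→cld] = [12084, 5844, 6450]
r5 m[φ1→slip] = [346, 678, 528]
r5 m[φ1→fog] = [199, 332, 190]
r5 m[φ2→fog] = [5, 1, 2]
r5 m[φ3→fog] = [2, 8, 3]
r5 m[φ4→fog] = [1, 8, 1]
r5 m[slip→φ0] = [346, 678, 528]
r5 m[slip→φ1] = [21, 12, 17]
r5 m[fog→φ1] = [10, 64, 6]
r5 m[fog→φ2] = [398, 21248, 570]
r5 m[fog→φ3] = [995, 2656, 380]
r5 m[fog→φ4] = [1990, 2656, 1140]
r5 m[cld→φ0] = [1, 1, 1]
r6 m[φ0→slip] = [21, 12, 17]
r6 m[φ0→cld] = [12084, 5844, 6450]
r6 m[φ1→slip] = [346, 678, 528]
r6 m[φ1→fog] = [199, 332, 190]
r6 m[φ2→fog] = [5, 1, 2]
r6 m[φ3→fog] = [2, 8, 3]
r6 m[φ4→fog] = [1, 8, 1]
r6 m[slip→φ0] = [346, 678, 528]
r6 m[slip→φ1] = [21, 12, 17]
r6 m[fog→φ1] = [10, 64, 6]
r6 m[fog→φ2] = [398, 21248, 570]
r6 m[fog→φ3] = [995, 2656, 380]
r6 m[fog→φ4] = [1990, 2656, 1140]
r6 m[cld→φ0] = [1, 1, 1]
fixed point reached at round 6
b[fog] = ⊗ incoming = [1990, 21248, 1140]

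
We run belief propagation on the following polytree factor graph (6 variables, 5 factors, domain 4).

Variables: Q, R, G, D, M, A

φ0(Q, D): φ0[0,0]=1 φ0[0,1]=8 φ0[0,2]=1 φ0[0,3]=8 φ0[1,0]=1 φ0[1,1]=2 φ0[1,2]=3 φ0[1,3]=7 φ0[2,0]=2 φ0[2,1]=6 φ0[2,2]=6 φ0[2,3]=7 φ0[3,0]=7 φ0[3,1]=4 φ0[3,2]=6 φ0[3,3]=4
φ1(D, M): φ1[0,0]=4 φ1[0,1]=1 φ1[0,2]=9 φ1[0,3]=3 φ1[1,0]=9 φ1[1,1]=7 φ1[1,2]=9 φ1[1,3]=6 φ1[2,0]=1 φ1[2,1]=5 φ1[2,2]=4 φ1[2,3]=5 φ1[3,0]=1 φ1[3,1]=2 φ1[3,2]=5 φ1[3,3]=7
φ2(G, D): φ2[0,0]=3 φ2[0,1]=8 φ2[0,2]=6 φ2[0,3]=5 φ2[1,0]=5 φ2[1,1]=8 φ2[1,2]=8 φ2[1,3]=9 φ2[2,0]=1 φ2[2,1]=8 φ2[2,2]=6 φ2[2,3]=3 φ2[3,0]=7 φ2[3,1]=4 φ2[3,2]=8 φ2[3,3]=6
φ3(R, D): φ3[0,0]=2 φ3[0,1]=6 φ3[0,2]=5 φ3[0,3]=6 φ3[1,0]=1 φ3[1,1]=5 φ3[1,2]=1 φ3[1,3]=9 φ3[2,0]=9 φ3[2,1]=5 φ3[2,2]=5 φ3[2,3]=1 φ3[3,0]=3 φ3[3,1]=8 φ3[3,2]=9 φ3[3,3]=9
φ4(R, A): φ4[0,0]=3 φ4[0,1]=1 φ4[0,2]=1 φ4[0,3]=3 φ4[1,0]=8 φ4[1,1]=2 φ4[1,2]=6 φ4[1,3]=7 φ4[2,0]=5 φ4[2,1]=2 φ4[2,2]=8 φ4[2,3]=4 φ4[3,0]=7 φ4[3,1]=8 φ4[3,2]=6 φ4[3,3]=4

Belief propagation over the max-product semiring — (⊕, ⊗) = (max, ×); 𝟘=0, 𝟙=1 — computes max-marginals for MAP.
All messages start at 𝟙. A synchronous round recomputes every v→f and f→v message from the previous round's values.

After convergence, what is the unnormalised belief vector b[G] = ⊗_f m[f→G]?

init: all messages = 𝟙 over 4 values
r1 m[φ0→Q] = [8, 7, 7, 7]
r1 m[φ0→D] = [7, 8, 6, 8]
r1 m[φ1→D] = [9, 9, 5, 7]
r1 m[φ1→M] = [9, 7, 9, 7]
r1 m[φ2→G] = [8, 9, 8, 8]
r1 m[φ2→D] = [7, 8, 8, 9]
r1 m[φ3→R] = [6, 9, 9, 9]
r1 m[φ3→D] = [9, 8, 9, 9]
r1 m[φ4→R] = [3, 8, 8, 8]
r1 m[φ4→A] = [8, 8, 8, 7]
r1 m[Q→φ0] = [1, 1, 1, 1]
r1 m[R→φ3] = [1, 1, 1, 1]
r1 m[R→φ4] = [1, 1, 1, 1]
r1 m[G→φ2] = [1, 1, 1, 1]
r1 m[D→φ0] = [1, 1, 1, 1]
r1 m[D→φ1] = [1, 1, 1, 1]
r1 m[D→φ2] = [1, 1, 1, 1]
r1 m[D→φ3] = [1, 1, 1, 1]
r1 m[M→φ1] = [1, 1, 1, 1]
r1 m[A→φ4] = [1, 1, 1, 1]
r2 m[φ0→Q] = [8, 7, 7, 7]
r2 m[φ0→D] = [7, 8, 6, 8]
r2 m[φ1→D] = [9, 9, 5, 7]
r2 m[φ1→M] = [9, 7, 9, 7]
r2 m[φ2→G] = [8, 9, 8, 8]
r2 m[φ2→D] = [7, 8, 8, 9]
r2 m[φ3→R] = [6, 9, 9, 9]
r2 m[φ3→D] = [9, 8, 9, 9]
r2 m[φ4→R] = [3, 8, 8, 8]
r2 m[φ4→A] = [8, 8, 8, 7]
r2 m[Q→φ0] = [1, 1, 1, 1]
r2 m[R→φ3] = [3, 8, 8, 8]
r2 m[R→φ4] = [6, 9, 9, 9]
r2 m[G→φ2] = [1, 1, 1, 1]
r2 m[D→φ0] = [567, 576, 360, 567]
r2 m[D→φ1] = [441, 512, 432, 648]
r2 m[D→φ2] = [567, 576, 270, 504]
r2 m[D→φ3] = [441, 576, 240, 504]
r2 m[M→φ1] = [1, 1, 1, 1]
r2 m[A→φ4] = [1, 1, 1, 1]
r3 m[φ0→Q] = [4608, 3969, 3969, 3969]
r3 m[φ0→D] = [7, 8, 6, 8]
r3 m[φ1→D] = [9, 9, 5, 7]
r3 m[φ1→M] = [4608, 3584, 4608, 4536]
r3 m[φ2→G] = [4608, 4608, 4608, 3969]
r3 m[φ2→D] = [7, 8, 8, 9]
r3 m[φ3→R] = [3456, 4536, 3969, 4608]
r3 m[φ3→D] = [72, 64, 72, 72]
r3 m[φ4→R] = [3, 8, 8, 8]
r3 m[φ4→A] = [72, 72, 72, 63]
r3 m[Q→φ0] = [1, 1, 1, 1]
r3 m[R→φ3] = [3, 8, 8, 8]
r3 m[R→φ4] = [6, 9, 9, 9]
r3 m[G→φ2] = [1, 1, 1, 1]
r3 m[D→φ0] = [567, 576, 360, 567]
r3 m[D→φ1] = [441, 512, 432, 648]
r3 m[D→φ2] = [567, 576, 270, 504]
r3 m[D→φ3] = [441, 576, 240, 504]
r3 m[M→φ1] = [1, 1, 1, 1]
r3 m[A→φ4] = [1, 1, 1, 1]
r4 m[φ0→Q] = [4608, 3969, 3969, 3969]
r4 m[φ0→D] = [7, 8, 6, 8]
r4 m[φ1→D] = [9, 9, 5, 7]
r4 m[φ1→M] = [4608, 3584, 4608, 4536]
r4 m[φ2→G] = [4608, 4608, 4608, 3969]
r4 m[φ2→D] = [7, 8, 8, 9]
r4 m[φ3→R] = [3456, 4536, 3969, 4608]
r4 m[φ3→D] = [72, 64, 72, 72]
r4 m[φ4→R] = [3, 8, 8, 8]
r4 m[φ4→A] = [72, 72, 72, 63]
r4 m[Q→φ0] = [1, 1, 1, 1]
r4 m[R→φ3] = [3, 8, 8, 8]
r4 m[R→φ4] = [3456, 4536, 3969, 4608]
r4 m[G→φ2] = [1, 1, 1, 1]
r4 m[D→φ0] = [4536, 4608, 2880, 4536]
r4 m[D→φ1] = [3528, 4096, 3456, 5184]
r4 m[D→φ2] = [4536, 4608, 2160, 4032]
r4 m[D→φ3] = [441, 576, 240, 504]
r4 m[M→φ1] = [1, 1, 1, 1]
r4 m[A→φ4] = [1, 1, 1, 1]
r5 m[φ0→Q] = [36864, 31752, 31752, 31752]
r5 m[φ0→D] = [7, 8, 6, 8]
r5 m[φ1→D] = [9, 9, 5, 7]
r5 m[φ1→M] = [36864, 28672, 36864, 36288]
r5 m[φ2→G] = [36864, 36864, 36864, 31752]
r5 m[φ2→D] = [7, 8, 8, 9]
r5 m[φ3→R] = [3456, 4536, 3969, 4608]
r5 m[φ3→D] = [72, 64, 72, 72]
r5 m[φ4→R] = [3, 8, 8, 8]
r5 m[φ4→A] = [36288, 36864, 31752, 31752]
r5 m[Q→φ0] = [1, 1, 1, 1]
r5 m[R→φ3] = [3, 8, 8, 8]
r5 m[R→φ4] = [3456, 4536, 3969, 4608]
r5 m[G→φ2] = [1, 1, 1, 1]
r5 m[D→φ0] = [4536, 4608, 2880, 4536]
r5 m[D→φ1] = [3528, 4096, 3456, 5184]
r5 m[D→φ2] = [4536, 4608, 2160, 4032]
r5 m[D→φ3] = [441, 576, 240, 504]
r5 m[M→φ1] = [1, 1, 1, 1]
r5 m[A→φ4] = [1, 1, 1, 1]
r6 m[φ0→Q] = [36864, 31752, 31752, 31752]
r6 m[φ0→D] = [7, 8, 6, 8]
r6 m[φ1→D] = [9, 9, 5, 7]
r6 m[φ1→M] = [36864, 28672, 36864, 36288]
r6 m[φ2→G] = [36864, 36864, 36864, 31752]
r6 m[φ2→D] = [7, 8, 8, 9]
r6 m[φ3→R] = [3456, 4536, 3969, 4608]
r6 m[φ3→D] = [72, 64, 72, 72]
r6 m[φ4→R] = [3, 8, 8, 8]
r6 m[φ4→A] = [36288, 36864, 31752, 31752]
r6 m[Q→φ0] = [1, 1, 1, 1]
r6 m[R→φ3] = [3, 8, 8, 8]
r6 m[R→φ4] = [3456, 4536, 3969, 4608]
r6 m[G→φ2] = [1, 1, 1, 1]
r6 m[D→φ0] = [4536, 4608, 2880, 4536]
r6 m[D→φ1] = [3528, 4096, 3456, 5184]
r6 m[D→φ2] = [4536, 4608, 2160, 4032]
r6 m[D→φ3] = [441, 576, 240, 504]
r6 m[M→φ1] = [1, 1, 1, 1]
r6 m[A→φ4] = [1, 1, 1, 1]
fixed point reached at round 6
b[G] = ⊗ incoming = [36864, 36864, 36864, 31752]

b[G] = [36864, 36864, 36864, 31752]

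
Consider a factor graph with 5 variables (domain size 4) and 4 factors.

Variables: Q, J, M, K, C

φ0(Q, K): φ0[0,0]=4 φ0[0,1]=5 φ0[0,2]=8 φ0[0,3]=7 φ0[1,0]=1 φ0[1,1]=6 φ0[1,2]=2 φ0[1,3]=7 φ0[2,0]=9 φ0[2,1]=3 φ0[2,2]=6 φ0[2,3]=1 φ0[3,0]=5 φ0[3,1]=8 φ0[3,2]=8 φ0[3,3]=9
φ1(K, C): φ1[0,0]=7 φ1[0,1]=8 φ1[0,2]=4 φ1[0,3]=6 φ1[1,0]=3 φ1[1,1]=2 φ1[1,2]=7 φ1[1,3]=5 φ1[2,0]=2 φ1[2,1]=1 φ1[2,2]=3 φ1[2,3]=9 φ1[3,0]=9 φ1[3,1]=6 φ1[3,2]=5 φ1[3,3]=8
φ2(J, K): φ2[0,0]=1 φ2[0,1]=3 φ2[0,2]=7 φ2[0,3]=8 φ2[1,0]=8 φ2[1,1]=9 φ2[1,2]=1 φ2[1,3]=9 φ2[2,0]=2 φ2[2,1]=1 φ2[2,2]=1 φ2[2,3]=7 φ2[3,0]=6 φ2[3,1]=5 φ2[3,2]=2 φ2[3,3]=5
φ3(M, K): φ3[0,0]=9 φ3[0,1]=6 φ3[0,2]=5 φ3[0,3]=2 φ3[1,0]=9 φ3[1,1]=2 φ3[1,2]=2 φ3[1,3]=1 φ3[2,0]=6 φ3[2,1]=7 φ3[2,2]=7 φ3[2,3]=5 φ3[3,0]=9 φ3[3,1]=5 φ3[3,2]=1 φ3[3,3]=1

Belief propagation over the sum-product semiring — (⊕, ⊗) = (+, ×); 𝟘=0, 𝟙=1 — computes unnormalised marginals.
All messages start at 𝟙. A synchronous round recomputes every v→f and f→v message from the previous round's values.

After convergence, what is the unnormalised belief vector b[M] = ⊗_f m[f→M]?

b[M] = [171843, 113547, 220734, 129783]

init: all messages = 𝟙 over 4 values
r1 m[φ0→Q] = [24, 16, 19, 30]
r1 m[φ0→K] = [19, 22, 24, 24]
r1 m[φ1→K] = [25, 17, 15, 28]
r1 m[φ1→C] = [21, 17, 19, 28]
r1 m[φ2→J] = [19, 27, 11, 18]
r1 m[φ2→K] = [17, 18, 11, 29]
r1 m[φ3→M] = [22, 14, 25, 16]
r1 m[φ3→K] = [33, 20, 15, 9]
r1 m[Q→φ0] = [1, 1, 1, 1]
r1 m[J→φ2] = [1, 1, 1, 1]
r1 m[M→φ3] = [1, 1, 1, 1]
r1 m[K→φ0] = [1, 1, 1, 1]
r1 m[K→φ1] = [1, 1, 1, 1]
r1 m[K→φ2] = [1, 1, 1, 1]
r1 m[K→φ3] = [1, 1, 1, 1]
r1 m[C→φ1] = [1, 1, 1, 1]
r2 m[φ0→Q] = [24, 16, 19, 30]
r2 m[φ0→K] = [19, 22, 24, 24]
r2 m[φ1→K] = [25, 17, 15, 28]
r2 m[φ1→C] = [21, 17, 19, 28]
r2 m[φ2→J] = [19, 27, 11, 18]
r2 m[φ2→K] = [17, 18, 11, 29]
r2 m[φ3→M] = [22, 14, 25, 16]
r2 m[φ3→K] = [33, 20, 15, 9]
r2 m[Q→φ0] = [1, 1, 1, 1]
r2 m[J→φ2] = [1, 1, 1, 1]
r2 m[M→φ3] = [1, 1, 1, 1]
r2 m[K→φ0] = [14025, 6120, 2475, 7308]
r2 m[K→φ1] = [10659, 7920, 3960, 6264]
r2 m[K→φ2] = [15675, 7480, 5400, 6048]
r2 m[K→φ3] = [8075, 6732, 3960, 19488]
r2 m[C→φ1] = [1, 1, 1, 1]
r3 m[φ0→Q] = [157656, 106851, 166743, 204657]
r3 m[φ0→K] = [19, 22, 24, 24]
r3 m[φ1→K] = [25, 17, 15, 28]
r3 m[φ1→C] = [162669, 142656, 141276, 189306]
r3 m[φ2→J] = [124299, 252552, 86566, 172490]
r3 m[φ2→K] = [17, 18, 11, 29]
r3 m[φ3→M] = [171843, 113547, 220734, 129783]
r3 m[φ3→K] = [33, 20, 15, 9]
r3 m[Q→φ0] = [1, 1, 1, 1]
r3 m[J→φ2] = [1, 1, 1, 1]
r3 m[M→φ3] = [1, 1, 1, 1]
r3 m[K→φ0] = [14025, 6120, 2475, 7308]
r3 m[K→φ1] = [10659, 7920, 3960, 6264]
r3 m[K→φ2] = [15675, 7480, 5400, 6048]
r3 m[K→φ3] = [8075, 6732, 3960, 19488]
r3 m[C→φ1] = [1, 1, 1, 1]
r4 m[φ0→Q] = [157656, 106851, 166743, 204657]
r4 m[φ0→K] = [19, 22, 24, 24]
r4 m[φ1→K] = [25, 17, 15, 28]
r4 m[φ1→C] = [162669, 142656, 141276, 189306]
r4 m[φ2→J] = [124299, 252552, 86566, 172490]
r4 m[φ2→K] = [17, 18, 11, 29]
r4 m[φ3→M] = [171843, 113547, 220734, 129783]
r4 m[φ3→K] = [33, 20, 15, 9]
r4 m[Q→φ0] = [1, 1, 1, 1]
r4 m[J→φ2] = [1, 1, 1, 1]
r4 m[M→φ3] = [1, 1, 1, 1]
r4 m[K→φ0] = [14025, 6120, 2475, 7308]
r4 m[K→φ1] = [10659, 7920, 3960, 6264]
r4 m[K→φ2] = [15675, 7480, 5400, 6048]
r4 m[K→φ3] = [8075, 6732, 3960, 19488]
r4 m[C→φ1] = [1, 1, 1, 1]
fixed point reached at round 4
b[M] = ⊗ incoming = [171843, 113547, 220734, 129783]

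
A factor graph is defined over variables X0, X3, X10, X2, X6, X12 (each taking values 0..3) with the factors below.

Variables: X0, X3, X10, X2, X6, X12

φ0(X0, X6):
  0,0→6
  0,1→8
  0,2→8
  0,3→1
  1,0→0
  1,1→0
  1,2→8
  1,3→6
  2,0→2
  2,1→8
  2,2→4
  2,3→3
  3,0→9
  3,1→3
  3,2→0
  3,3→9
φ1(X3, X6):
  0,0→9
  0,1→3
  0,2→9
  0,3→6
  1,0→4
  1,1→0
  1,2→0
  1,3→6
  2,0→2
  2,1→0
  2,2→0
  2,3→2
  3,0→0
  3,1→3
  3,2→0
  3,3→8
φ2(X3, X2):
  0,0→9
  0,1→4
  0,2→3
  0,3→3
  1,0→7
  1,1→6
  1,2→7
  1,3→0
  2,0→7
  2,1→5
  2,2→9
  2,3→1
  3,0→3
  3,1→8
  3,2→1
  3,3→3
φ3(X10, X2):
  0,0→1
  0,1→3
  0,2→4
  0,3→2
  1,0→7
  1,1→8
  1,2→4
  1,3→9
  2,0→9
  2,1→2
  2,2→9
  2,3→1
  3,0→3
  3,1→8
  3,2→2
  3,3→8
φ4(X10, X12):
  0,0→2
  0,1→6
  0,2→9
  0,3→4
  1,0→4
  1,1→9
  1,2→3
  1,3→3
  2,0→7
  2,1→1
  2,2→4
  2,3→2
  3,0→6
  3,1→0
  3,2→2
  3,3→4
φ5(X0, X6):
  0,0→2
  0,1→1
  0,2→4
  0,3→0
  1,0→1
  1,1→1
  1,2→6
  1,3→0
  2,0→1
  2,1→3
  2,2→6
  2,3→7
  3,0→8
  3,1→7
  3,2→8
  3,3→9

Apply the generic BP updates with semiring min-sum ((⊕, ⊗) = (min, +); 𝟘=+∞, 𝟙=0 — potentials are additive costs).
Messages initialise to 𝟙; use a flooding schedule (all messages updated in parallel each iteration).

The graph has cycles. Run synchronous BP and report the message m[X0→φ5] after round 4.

message @ round 4 = [3, 1, 3, 4]

init: all messages = 𝟙 over 4 values
r1 m[φ0→X0] = [1, 0, 2, 0]
r1 m[φ0→X6] = [0, 0, 0, 1]
r1 m[φ1→X3] = [3, 0, 0, 0]
r1 m[φ1→X6] = [0, 0, 0, 2]
r1 m[φ2→X3] = [3, 0, 1, 1]
r1 m[φ2→X2] = [3, 4, 1, 0]
r1 m[φ3→X10] = [1, 4, 1, 2]
r1 m[φ3→X2] = [1, 2, 2, 1]
r1 m[φ4→X10] = [2, 3, 1, 0]
r1 m[φ4→X12] = [2, 0, 2, 2]
r1 m[φ5→X0] = [0, 0, 1, 7]
r1 m[φ5→X6] = [1, 1, 4, 0]
r1 m[X0→φ0] = [0, 0, 0, 0]
r1 m[X0→φ5] = [0, 0, 0, 0]
r1 m[X3→φ1] = [0, 0, 0, 0]
r1 m[X3→φ2] = [0, 0, 0, 0]
r1 m[X10→φ3] = [0, 0, 0, 0]
r1 m[X10→φ4] = [0, 0, 0, 0]
r1 m[X2→φ2] = [0, 0, 0, 0]
r1 m[X2→φ3] = [0, 0, 0, 0]
r1 m[X6→φ0] = [0, 0, 0, 0]
r1 m[X6→φ1] = [0, 0, 0, 0]
r1 m[X6→φ5] = [0, 0, 0, 0]
r1 m[X12→φ4] = [0, 0, 0, 0]
r2 m[φ0→X0] = [1, 0, 2, 0]
r2 m[φ0→X6] = [0, 0, 0, 1]
r2 m[φ1→X3] = [3, 0, 0, 0]
r2 m[φ1→X6] = [0, 0, 0, 2]
r2 m[φ2→X3] = [3, 0, 1, 1]
r2 m[φ2→X2] = [3, 4, 1, 0]
r2 m[φ3→X10] = [1, 4, 1, 2]
r2 m[φ3→X2] = [1, 2, 2, 1]
r2 m[φ4→X10] = [2, 3, 1, 0]
r2 m[φ4→X12] = [2, 0, 2, 2]
r2 m[φ5→X0] = [0, 0, 1, 7]
r2 m[φ5→X6] = [1, 1, 4, 0]
r2 m[X0→φ0] = [0, 0, 1, 7]
r2 m[X0→φ5] = [1, 0, 2, 0]
r2 m[X3→φ1] = [3, 0, 1, 1]
r2 m[X3→φ2] = [3, 0, 0, 0]
r2 m[X10→φ3] = [2, 3, 1, 0]
r2 m[X10→φ4] = [1, 4, 1, 2]
r2 m[X2→φ2] = [1, 2, 2, 1]
r2 m[X2→φ3] = [3, 4, 1, 0]
r2 m[X6→φ0] = [1, 1, 4, 2]
r2 m[X6→φ1] = [1, 1, 4, 1]
r2 m[X6→φ5] = [0, 0, 0, 3]
r2 m[X12→φ4] = [0, 0, 0, 0]
r3 m[φ0→X0] = [3, 1, 3, 4]
r3 m[φ0→X6] = [0, 0, 5, 1]
r3 m[φ1→X3] = [4, 1, 1, 1]
r3 m[φ1→X6] = [1, 0, 0, 3]
r3 m[φ2→X3] = [4, 1, 2, 3]
r3 m[φ2→X2] = [3, 5, 1, 0]
r3 m[φ3→X10] = [2, 5, 1, 3]
r3 m[φ3→X2] = [3, 3, 2, 2]
r3 m[φ4→X10] = [2, 3, 1, 0]
r3 m[φ4→X12] = [3, 2, 4, 3]
r3 m[φ5→X0] = [1, 1, 1, 7]
r3 m[φ5→X6] = [1, 1, 5, 0]
r3 m[X0→φ0] = [0, 0, 1, 7]
r3 m[X0→φ5] = [1, 0, 2, 0]
r3 m[X3→φ1] = [3, 0, 1, 1]
r3 m[X3→φ2] = [3, 0, 0, 0]
r3 m[X10→φ3] = [2, 3, 1, 0]
r3 m[X10→φ4] = [1, 4, 1, 2]
r3 m[X2→φ2] = [1, 2, 2, 1]
r3 m[X2→φ3] = [3, 4, 1, 0]
r3 m[X6→φ0] = [1, 1, 4, 2]
r3 m[X6→φ1] = [1, 1, 4, 1]
r3 m[X6→φ5] = [0, 0, 0, 3]
r3 m[X12→φ4] = [0, 0, 0, 0]
r4 m[φ0→X0] = [3, 1, 3, 4]
r4 m[φ0→X6] = [0, 0, 5, 1]
r4 m[φ1→X3] = [4, 1, 1, 1]
r4 m[φ1→X6] = [1, 0, 0, 3]
r4 m[φ2→X3] = [4, 1, 2, 3]
r4 m[φ2→X2] = [3, 5, 1, 0]
r4 m[φ3→X10] = [2, 5, 1, 3]
r4 m[φ3→X2] = [3, 3, 2, 2]
r4 m[φ4→X10] = [2, 3, 1, 0]
r4 m[φ4→X12] = [3, 2, 4, 3]
r4 m[φ5→X0] = [1, 1, 1, 7]
r4 m[φ5→X6] = [1, 1, 5, 0]
r4 m[X0→φ0] = [1, 1, 1, 7]
r4 m[X0→φ5] = [3, 1, 3, 4]
r4 m[X3→φ1] = [4, 1, 2, 3]
r4 m[X3→φ2] = [4, 1, 1, 1]
r4 m[X10→φ3] = [2, 3, 1, 0]
r4 m[X10→φ4] = [2, 5, 1, 3]
r4 m[X2→φ2] = [3, 3, 2, 2]
r4 m[X2→φ3] = [3, 5, 1, 0]
r4 m[X6→φ0] = [2, 1, 5, 3]
r4 m[X6→φ1] = [1, 1, 10, 1]
r4 m[X6→φ5] = [1, 0, 5, 4]
r4 m[X12→φ4] = [0, 0, 0, 0]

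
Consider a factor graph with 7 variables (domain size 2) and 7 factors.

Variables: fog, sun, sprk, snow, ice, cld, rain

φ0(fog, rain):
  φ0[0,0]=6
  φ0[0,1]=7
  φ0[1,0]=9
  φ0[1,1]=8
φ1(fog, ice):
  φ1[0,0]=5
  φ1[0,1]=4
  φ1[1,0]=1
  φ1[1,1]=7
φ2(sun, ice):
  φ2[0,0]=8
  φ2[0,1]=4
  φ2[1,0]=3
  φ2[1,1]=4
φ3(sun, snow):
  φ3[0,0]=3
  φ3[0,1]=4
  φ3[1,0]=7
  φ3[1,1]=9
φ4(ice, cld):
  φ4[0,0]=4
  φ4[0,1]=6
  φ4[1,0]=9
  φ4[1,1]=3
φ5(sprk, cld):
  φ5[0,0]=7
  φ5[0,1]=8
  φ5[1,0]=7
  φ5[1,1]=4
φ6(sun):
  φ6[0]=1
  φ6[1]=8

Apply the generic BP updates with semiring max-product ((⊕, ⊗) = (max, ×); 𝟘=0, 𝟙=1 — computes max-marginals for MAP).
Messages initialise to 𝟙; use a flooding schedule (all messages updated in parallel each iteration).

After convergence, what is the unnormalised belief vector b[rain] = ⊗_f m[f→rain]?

init: all messages = 𝟙 over 2 values
r1 m[φ0→fog] = [7, 9]
r1 m[φ0→rain] = [9, 8]
r1 m[φ1→fog] = [5, 7]
r1 m[φ1→ice] = [5, 7]
r1 m[φ2→sun] = [8, 4]
r1 m[φ2→ice] = [8, 4]
r1 m[φ3→sun] = [4, 9]
r1 m[φ3→snow] = [7, 9]
r1 m[φ4→ice] = [6, 9]
r1 m[φ4→cld] = [9, 6]
r1 m[φ5→sprk] = [8, 7]
r1 m[φ5→cld] = [7, 8]
r1 m[φ6→sun] = [1, 8]
r1 m[fog→φ0] = [1, 1]
r1 m[fog→φ1] = [1, 1]
r1 m[sun→φ2] = [1, 1]
r1 m[sun→φ3] = [1, 1]
r1 m[sun→φ6] = [1, 1]
r1 m[sprk→φ5] = [1, 1]
r1 m[snow→φ3] = [1, 1]
r1 m[ice→φ1] = [1, 1]
r1 m[ice→φ2] = [1, 1]
r1 m[ice→φ4] = [1, 1]
r1 m[cld→φ4] = [1, 1]
r1 m[cld→φ5] = [1, 1]
r1 m[rain→φ0] = [1, 1]
r2 m[φ0→fog] = [7, 9]
r2 m[φ0→rain] = [9, 8]
r2 m[φ1→fog] = [5, 7]
r2 m[φ1→ice] = [5, 7]
r2 m[φ2→sun] = [8, 4]
r2 m[φ2→ice] = [8, 4]
r2 m[φ3→sun] = [4, 9]
r2 m[φ3→snow] = [7, 9]
r2 m[φ4→ice] = [6, 9]
r2 m[φ4→cld] = [9, 6]
r2 m[φ5→sprk] = [8, 7]
r2 m[φ5→cld] = [7, 8]
r2 m[φ6→sun] = [1, 8]
r2 m[fog→φ0] = [5, 7]
r2 m[fog→φ1] = [7, 9]
r2 m[sun→φ2] = [4, 72]
r2 m[sun→φ3] = [8, 32]
r2 m[sun→φ6] = [32, 36]
r2 m[sprk→φ5] = [1, 1]
r2 m[snow→φ3] = [1, 1]
r2 m[ice→φ1] = [48, 36]
r2 m[ice→φ2] = [30, 63]
r2 m[ice→φ4] = [40, 28]
r2 m[cld→φ4] = [7, 8]
r2 m[cld→φ5] = [9, 6]
r2 m[rain→φ0] = [1, 1]
r3 m[φ0→fog] = [7, 9]
r3 m[φ0→rain] = [63, 56]
r3 m[φ1→fog] = [240, 252]
r3 m[φ1→ice] = [35, 63]
r3 m[φ2→sun] = [252, 252]
r3 m[φ2→ice] = [216, 288]
r3 m[φ3→sun] = [4, 9]
r3 m[φ3→snow] = [224, 288]
r3 m[φ4→ice] = [48, 63]
r3 m[φ4→cld] = [252, 240]
r3 m[φ5→sprk] = [63, 63]
r3 m[φ5→cld] = [7, 8]
r3 m[φ6→sun] = [1, 8]
r3 m[fog→φ0] = [5, 7]
r3 m[fog→φ1] = [7, 9]
r3 m[sun→φ2] = [4, 72]
r3 m[sun→φ3] = [8, 32]
r3 m[sun→φ6] = [32, 36]
r3 m[sprk→φ5] = [1, 1]
r3 m[snow→φ3] = [1, 1]
r3 m[ice→φ1] = [48, 36]
r3 m[ice→φ2] = [30, 63]
r3 m[ice→φ4] = [40, 28]
r3 m[cld→φ4] = [7, 8]
r3 m[cld→φ5] = [9, 6]
r3 m[rain→φ0] = [1, 1]
r4 m[φ0→fog] = [7, 9]
r4 m[φ0→rain] = [63, 56]
r4 m[φ1→fog] = [240, 252]
r4 m[φ1→ice] = [35, 63]
r4 m[φ2→sun] = [252, 252]
r4 m[φ2→ice] = [216, 288]
r4 m[φ3→sun] = [4, 9]
r4 m[φ3→snow] = [224, 288]
r4 m[φ4→ice] = [48, 63]
r4 m[φ4→cld] = [252, 240]
r4 m[φ5→sprk] = [63, 63]
r4 m[φ5→cld] = [7, 8]
r4 m[φ6→sun] = [1, 8]
r4 m[fog→φ0] = [240, 252]
r4 m[fog→φ1] = [7, 9]
r4 m[sun→φ2] = [4, 72]
r4 m[sun→φ3] = [252, 2016]
r4 m[sun→φ6] = [1008, 2268]
r4 m[sprk→φ5] = [1, 1]
r4 m[snow→φ3] = [1, 1]
r4 m[ice→φ1] = [10368, 18144]
r4 m[ice→φ2] = [1680, 3969]
r4 m[ice→φ4] = [7560, 18144]
r4 m[cld→φ4] = [7, 8]
r4 m[cld→φ5] = [252, 240]
r4 m[rain→φ0] = [1, 1]
r5 m[φ0→fog] = [7, 9]
r5 m[φ0→rain] = [2268, 2016]
r5 m[φ1→fog] = [72576, 127008]
r5 m[φ1→ice] = [35, 63]
r5 m[φ2→sun] = [15876, 15876]
r5 m[φ2→ice] = [216, 288]
r5 m[φ3→sun] = [4, 9]
r5 m[φ3→snow] = [14112, 18144]
r5 m[φ4→ice] = [48, 63]
r5 m[φ4→cld] = [163296, 54432]
r5 m[φ5→sprk] = [1920, 1764]
r5 m[φ5→cld] = [7, 8]
r5 m[φ6→sun] = [1, 8]
r5 m[fog→φ0] = [240, 252]
r5 m[fog→φ1] = [7, 9]
r5 m[sun→φ2] = [4, 72]
r5 m[sun→φ3] = [252, 2016]
r5 m[sun→φ6] = [1008, 2268]
r5 m[sprk→φ5] = [1, 1]
r5 m[snow→φ3] = [1, 1]
r5 m[ice→φ1] = [10368, 18144]
r5 m[ice→φ2] = [1680, 3969]
r5 m[ice→φ4] = [7560, 18144]
r5 m[cld→φ4] = [7, 8]
r5 m[cld→φ5] = [252, 240]
r5 m[rain→φ0] = [1, 1]
r6 m[φ0→fog] = [7, 9]
r6 m[φ0→rain] = [2268, 2016]
r6 m[φ1→fog] = [72576, 127008]
r6 m[φ1→ice] = [35, 63]
r6 m[φ2→sun] = [15876, 15876]
r6 m[φ2→ice] = [216, 288]
r6 m[φ3→sun] = [4, 9]
r6 m[φ3→snow] = [14112, 18144]
r6 m[φ4→ice] = [48, 63]
r6 m[φ4→cld] = [163296, 54432]
r6 m[φ5→sprk] = [1920, 1764]
r6 m[φ5→cld] = [7, 8]
r6 m[φ6→sun] = [1, 8]
r6 m[fog→φ0] = [72576, 127008]
r6 m[fog→φ1] = [7, 9]
r6 m[sun→φ2] = [4, 72]
r6 m[sun→φ3] = [15876, 127008]
r6 m[sun→φ6] = [63504, 142884]
r6 m[sprk→φ5] = [1, 1]
r6 m[snow→φ3] = [1, 1]
r6 m[ice→φ1] = [10368, 18144]
r6 m[ice→φ2] = [1680, 3969]
r6 m[ice→φ4] = [7560, 18144]
r6 m[cld→φ4] = [7, 8]
r6 m[cld→φ5] = [163296, 54432]
r6 m[rain→φ0] = [1, 1]
r7 m[φ0→fog] = [7, 9]
r7 m[φ0→rain] = [1143072, 1016064]
r7 m[φ1→fog] = [72576, 127008]
r7 m[φ1→ice] = [35, 63]
r7 m[φ2→sun] = [15876, 15876]
r7 m[φ2→ice] = [216, 288]
r7 m[φ3→sun] = [4, 9]
r7 m[φ3→snow] = [889056, 1143072]
r7 m[φ4→ice] = [48, 63]
r7 m[φ4→cld] = [163296, 54432]
r7 m[φ5→sprk] = [1143072, 1143072]
r7 m[φ5→cld] = [7, 8]
r7 m[φ6→sun] = [1, 8]
r7 m[fog→φ0] = [72576, 127008]
r7 m[fog→φ1] = [7, 9]
r7 m[sun→φ2] = [4, 72]
r7 m[sun→φ3] = [15876, 127008]
r7 m[sun→φ6] = [63504, 142884]
r7 m[sprk→φ5] = [1, 1]
r7 m[snow→φ3] = [1, 1]
r7 m[ice→φ1] = [10368, 18144]
r7 m[ice→φ2] = [1680, 3969]
r7 m[ice→φ4] = [7560, 18144]
r7 m[cld→φ4] = [7, 8]
r7 m[cld→φ5] = [163296, 54432]
r7 m[rain→φ0] = [1, 1]
r8 m[φ0→fog] = [7, 9]
r8 m[φ0→rain] = [1143072, 1016064]
r8 m[φ1→fog] = [72576, 127008]
r8 m[φ1→ice] = [35, 63]
r8 m[φ2→sun] = [15876, 15876]
r8 m[φ2→ice] = [216, 288]
r8 m[φ3→sun] = [4, 9]
r8 m[φ3→snow] = [889056, 1143072]
r8 m[φ4→ice] = [48, 63]
r8 m[φ4→cld] = [163296, 54432]
r8 m[φ5→sprk] = [1143072, 1143072]
r8 m[φ5→cld] = [7, 8]
r8 m[φ6→sun] = [1, 8]
r8 m[fog→φ0] = [72576, 127008]
r8 m[fog→φ1] = [7, 9]
r8 m[sun→φ2] = [4, 72]
r8 m[sun→φ3] = [15876, 127008]
r8 m[sun→φ6] = [63504, 142884]
r8 m[sprk→φ5] = [1, 1]
r8 m[snow→φ3] = [1, 1]
r8 m[ice→φ1] = [10368, 18144]
r8 m[ice→φ2] = [1680, 3969]
r8 m[ice→φ4] = [7560, 18144]
r8 m[cld→φ4] = [7, 8]
r8 m[cld→φ5] = [163296, 54432]
r8 m[rain→φ0] = [1, 1]
fixed point reached at round 8
b[rain] = ⊗ incoming = [1143072, 1016064]

b[rain] = [1143072, 1016064]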